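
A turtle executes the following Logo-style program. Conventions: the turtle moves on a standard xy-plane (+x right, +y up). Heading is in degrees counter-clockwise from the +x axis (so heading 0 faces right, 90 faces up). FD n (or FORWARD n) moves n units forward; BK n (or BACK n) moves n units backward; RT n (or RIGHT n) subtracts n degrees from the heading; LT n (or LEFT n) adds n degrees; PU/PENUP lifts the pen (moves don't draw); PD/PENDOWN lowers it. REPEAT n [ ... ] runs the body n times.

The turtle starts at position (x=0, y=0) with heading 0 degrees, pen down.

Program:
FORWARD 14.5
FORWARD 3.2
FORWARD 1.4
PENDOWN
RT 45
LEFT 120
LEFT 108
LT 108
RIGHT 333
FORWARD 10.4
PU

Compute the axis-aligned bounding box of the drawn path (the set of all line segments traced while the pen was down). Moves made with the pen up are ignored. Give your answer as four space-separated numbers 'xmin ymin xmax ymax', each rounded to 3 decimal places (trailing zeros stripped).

Answer: 0 -6.959 26.829 0

Derivation:
Executing turtle program step by step:
Start: pos=(0,0), heading=0, pen down
FD 14.5: (0,0) -> (14.5,0) [heading=0, draw]
FD 3.2: (14.5,0) -> (17.7,0) [heading=0, draw]
FD 1.4: (17.7,0) -> (19.1,0) [heading=0, draw]
PD: pen down
RT 45: heading 0 -> 315
LT 120: heading 315 -> 75
LT 108: heading 75 -> 183
LT 108: heading 183 -> 291
RT 333: heading 291 -> 318
FD 10.4: (19.1,0) -> (26.829,-6.959) [heading=318, draw]
PU: pen up
Final: pos=(26.829,-6.959), heading=318, 4 segment(s) drawn

Segment endpoints: x in {0, 14.5, 17.7, 19.1, 26.829}, y in {-6.959, 0}
xmin=0, ymin=-6.959, xmax=26.829, ymax=0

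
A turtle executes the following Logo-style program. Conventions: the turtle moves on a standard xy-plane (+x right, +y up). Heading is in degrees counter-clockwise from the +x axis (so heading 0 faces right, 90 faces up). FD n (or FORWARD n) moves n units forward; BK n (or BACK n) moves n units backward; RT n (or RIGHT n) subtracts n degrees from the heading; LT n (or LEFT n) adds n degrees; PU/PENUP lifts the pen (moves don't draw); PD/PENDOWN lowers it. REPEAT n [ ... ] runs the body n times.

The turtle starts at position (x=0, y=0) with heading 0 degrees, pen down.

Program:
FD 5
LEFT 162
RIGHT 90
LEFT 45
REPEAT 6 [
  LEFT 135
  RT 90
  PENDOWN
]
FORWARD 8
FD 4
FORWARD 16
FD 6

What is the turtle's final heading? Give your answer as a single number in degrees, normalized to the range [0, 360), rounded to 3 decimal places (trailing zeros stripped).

Executing turtle program step by step:
Start: pos=(0,0), heading=0, pen down
FD 5: (0,0) -> (5,0) [heading=0, draw]
LT 162: heading 0 -> 162
RT 90: heading 162 -> 72
LT 45: heading 72 -> 117
REPEAT 6 [
  -- iteration 1/6 --
  LT 135: heading 117 -> 252
  RT 90: heading 252 -> 162
  PD: pen down
  -- iteration 2/6 --
  LT 135: heading 162 -> 297
  RT 90: heading 297 -> 207
  PD: pen down
  -- iteration 3/6 --
  LT 135: heading 207 -> 342
  RT 90: heading 342 -> 252
  PD: pen down
  -- iteration 4/6 --
  LT 135: heading 252 -> 27
  RT 90: heading 27 -> 297
  PD: pen down
  -- iteration 5/6 --
  LT 135: heading 297 -> 72
  RT 90: heading 72 -> 342
  PD: pen down
  -- iteration 6/6 --
  LT 135: heading 342 -> 117
  RT 90: heading 117 -> 27
  PD: pen down
]
FD 8: (5,0) -> (12.128,3.632) [heading=27, draw]
FD 4: (12.128,3.632) -> (15.692,5.448) [heading=27, draw]
FD 16: (15.692,5.448) -> (29.948,12.712) [heading=27, draw]
FD 6: (29.948,12.712) -> (35.294,15.436) [heading=27, draw]
Final: pos=(35.294,15.436), heading=27, 5 segment(s) drawn

Answer: 27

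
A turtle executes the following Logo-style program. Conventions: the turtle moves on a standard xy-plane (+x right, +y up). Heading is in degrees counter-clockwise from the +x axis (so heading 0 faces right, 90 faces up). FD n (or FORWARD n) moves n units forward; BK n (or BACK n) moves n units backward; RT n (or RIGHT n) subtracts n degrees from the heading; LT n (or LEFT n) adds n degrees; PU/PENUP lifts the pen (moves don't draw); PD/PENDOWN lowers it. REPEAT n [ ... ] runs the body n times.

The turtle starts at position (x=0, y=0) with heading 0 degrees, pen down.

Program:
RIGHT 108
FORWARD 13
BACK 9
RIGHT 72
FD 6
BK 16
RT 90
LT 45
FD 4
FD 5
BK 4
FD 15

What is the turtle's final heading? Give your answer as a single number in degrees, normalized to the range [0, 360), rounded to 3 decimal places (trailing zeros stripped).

Answer: 135

Derivation:
Executing turtle program step by step:
Start: pos=(0,0), heading=0, pen down
RT 108: heading 0 -> 252
FD 13: (0,0) -> (-4.017,-12.364) [heading=252, draw]
BK 9: (-4.017,-12.364) -> (-1.236,-3.804) [heading=252, draw]
RT 72: heading 252 -> 180
FD 6: (-1.236,-3.804) -> (-7.236,-3.804) [heading=180, draw]
BK 16: (-7.236,-3.804) -> (8.764,-3.804) [heading=180, draw]
RT 90: heading 180 -> 90
LT 45: heading 90 -> 135
FD 4: (8.764,-3.804) -> (5.936,-0.976) [heading=135, draw]
FD 5: (5.936,-0.976) -> (2.4,2.56) [heading=135, draw]
BK 4: (2.4,2.56) -> (5.228,-0.269) [heading=135, draw]
FD 15: (5.228,-0.269) -> (-5.378,10.338) [heading=135, draw]
Final: pos=(-5.378,10.338), heading=135, 8 segment(s) drawn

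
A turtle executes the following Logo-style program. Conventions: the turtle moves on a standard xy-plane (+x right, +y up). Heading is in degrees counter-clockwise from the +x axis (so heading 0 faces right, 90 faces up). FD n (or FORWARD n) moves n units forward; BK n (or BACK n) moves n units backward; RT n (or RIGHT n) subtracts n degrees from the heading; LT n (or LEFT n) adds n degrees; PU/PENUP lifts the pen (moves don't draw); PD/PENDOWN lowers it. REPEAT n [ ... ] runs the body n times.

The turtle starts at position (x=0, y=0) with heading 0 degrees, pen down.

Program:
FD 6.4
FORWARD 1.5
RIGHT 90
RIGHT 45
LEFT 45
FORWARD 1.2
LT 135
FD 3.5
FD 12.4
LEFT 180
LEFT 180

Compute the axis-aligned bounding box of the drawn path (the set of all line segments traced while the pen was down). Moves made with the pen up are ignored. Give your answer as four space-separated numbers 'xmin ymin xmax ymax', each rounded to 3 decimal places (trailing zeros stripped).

Answer: 0 -1.2 19.143 10.043

Derivation:
Executing turtle program step by step:
Start: pos=(0,0), heading=0, pen down
FD 6.4: (0,0) -> (6.4,0) [heading=0, draw]
FD 1.5: (6.4,0) -> (7.9,0) [heading=0, draw]
RT 90: heading 0 -> 270
RT 45: heading 270 -> 225
LT 45: heading 225 -> 270
FD 1.2: (7.9,0) -> (7.9,-1.2) [heading=270, draw]
LT 135: heading 270 -> 45
FD 3.5: (7.9,-1.2) -> (10.375,1.275) [heading=45, draw]
FD 12.4: (10.375,1.275) -> (19.143,10.043) [heading=45, draw]
LT 180: heading 45 -> 225
LT 180: heading 225 -> 45
Final: pos=(19.143,10.043), heading=45, 5 segment(s) drawn

Segment endpoints: x in {0, 6.4, 7.9, 10.375, 19.143}, y in {-1.2, 0, 1.275, 10.043}
xmin=0, ymin=-1.2, xmax=19.143, ymax=10.043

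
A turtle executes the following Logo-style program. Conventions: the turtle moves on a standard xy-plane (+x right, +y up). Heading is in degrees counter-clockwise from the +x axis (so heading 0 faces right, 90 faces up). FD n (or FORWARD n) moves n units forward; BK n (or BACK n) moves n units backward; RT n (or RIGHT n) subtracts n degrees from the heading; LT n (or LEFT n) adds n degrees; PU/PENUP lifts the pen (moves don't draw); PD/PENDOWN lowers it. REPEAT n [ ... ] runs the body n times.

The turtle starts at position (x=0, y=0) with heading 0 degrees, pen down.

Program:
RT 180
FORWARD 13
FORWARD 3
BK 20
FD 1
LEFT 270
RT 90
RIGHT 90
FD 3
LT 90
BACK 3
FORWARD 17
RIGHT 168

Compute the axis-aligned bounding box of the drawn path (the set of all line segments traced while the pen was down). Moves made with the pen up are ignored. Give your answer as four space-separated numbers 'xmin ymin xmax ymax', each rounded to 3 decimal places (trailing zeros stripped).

Answer: -16 -3 17 0

Derivation:
Executing turtle program step by step:
Start: pos=(0,0), heading=0, pen down
RT 180: heading 0 -> 180
FD 13: (0,0) -> (-13,0) [heading=180, draw]
FD 3: (-13,0) -> (-16,0) [heading=180, draw]
BK 20: (-16,0) -> (4,0) [heading=180, draw]
FD 1: (4,0) -> (3,0) [heading=180, draw]
LT 270: heading 180 -> 90
RT 90: heading 90 -> 0
RT 90: heading 0 -> 270
FD 3: (3,0) -> (3,-3) [heading=270, draw]
LT 90: heading 270 -> 0
BK 3: (3,-3) -> (0,-3) [heading=0, draw]
FD 17: (0,-3) -> (17,-3) [heading=0, draw]
RT 168: heading 0 -> 192
Final: pos=(17,-3), heading=192, 7 segment(s) drawn

Segment endpoints: x in {-16, -13, 0, 3, 4, 17}, y in {-3, 0, 0, 0, 0, 0}
xmin=-16, ymin=-3, xmax=17, ymax=0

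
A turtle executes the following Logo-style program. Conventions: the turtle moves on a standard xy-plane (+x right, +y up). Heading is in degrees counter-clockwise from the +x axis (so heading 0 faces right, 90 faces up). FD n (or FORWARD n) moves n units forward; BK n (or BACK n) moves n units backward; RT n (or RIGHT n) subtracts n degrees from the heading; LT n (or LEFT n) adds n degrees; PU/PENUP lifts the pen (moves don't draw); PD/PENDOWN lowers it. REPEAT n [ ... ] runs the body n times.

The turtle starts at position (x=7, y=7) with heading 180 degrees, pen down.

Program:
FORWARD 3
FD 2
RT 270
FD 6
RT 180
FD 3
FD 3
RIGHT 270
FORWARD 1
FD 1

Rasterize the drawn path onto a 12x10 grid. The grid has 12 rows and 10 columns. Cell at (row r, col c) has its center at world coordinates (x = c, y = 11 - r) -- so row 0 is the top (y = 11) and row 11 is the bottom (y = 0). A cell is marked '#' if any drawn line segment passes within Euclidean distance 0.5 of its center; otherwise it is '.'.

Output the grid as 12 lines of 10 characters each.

Segment 0: (7,7) -> (4,7)
Segment 1: (4,7) -> (2,7)
Segment 2: (2,7) -> (2,1)
Segment 3: (2,1) -> (2,4)
Segment 4: (2,4) -> (2,7)
Segment 5: (2,7) -> (1,7)
Segment 6: (1,7) -> (-0,7)

Answer: ..........
..........
..........
..........
########..
..#.......
..#.......
..#.......
..#.......
..#.......
..#.......
..........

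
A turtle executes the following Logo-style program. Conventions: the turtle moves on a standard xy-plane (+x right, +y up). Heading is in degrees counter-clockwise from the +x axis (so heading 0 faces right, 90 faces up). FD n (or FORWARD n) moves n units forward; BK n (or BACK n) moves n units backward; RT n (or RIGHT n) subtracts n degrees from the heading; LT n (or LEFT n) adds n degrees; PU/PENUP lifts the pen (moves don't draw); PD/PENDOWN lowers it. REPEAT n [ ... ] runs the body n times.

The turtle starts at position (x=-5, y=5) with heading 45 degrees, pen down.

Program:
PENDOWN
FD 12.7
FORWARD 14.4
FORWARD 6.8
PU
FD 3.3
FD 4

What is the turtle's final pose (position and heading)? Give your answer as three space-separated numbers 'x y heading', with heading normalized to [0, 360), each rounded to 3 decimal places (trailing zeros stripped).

Executing turtle program step by step:
Start: pos=(-5,5), heading=45, pen down
PD: pen down
FD 12.7: (-5,5) -> (3.98,13.98) [heading=45, draw]
FD 14.4: (3.98,13.98) -> (14.163,24.163) [heading=45, draw]
FD 6.8: (14.163,24.163) -> (18.971,28.971) [heading=45, draw]
PU: pen up
FD 3.3: (18.971,28.971) -> (21.304,31.304) [heading=45, move]
FD 4: (21.304,31.304) -> (24.133,34.133) [heading=45, move]
Final: pos=(24.133,34.133), heading=45, 3 segment(s) drawn

Answer: 24.133 34.133 45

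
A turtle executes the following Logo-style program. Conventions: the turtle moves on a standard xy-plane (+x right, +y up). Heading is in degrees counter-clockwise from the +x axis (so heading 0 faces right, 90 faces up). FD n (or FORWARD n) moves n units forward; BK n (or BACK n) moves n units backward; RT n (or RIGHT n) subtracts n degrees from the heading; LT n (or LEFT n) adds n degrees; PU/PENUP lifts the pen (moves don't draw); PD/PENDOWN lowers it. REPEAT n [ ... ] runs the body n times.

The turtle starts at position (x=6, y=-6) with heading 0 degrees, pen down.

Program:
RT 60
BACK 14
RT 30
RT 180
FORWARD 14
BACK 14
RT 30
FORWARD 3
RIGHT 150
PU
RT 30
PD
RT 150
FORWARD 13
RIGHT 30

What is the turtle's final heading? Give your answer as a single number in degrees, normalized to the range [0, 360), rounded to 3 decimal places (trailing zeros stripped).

Executing turtle program step by step:
Start: pos=(6,-6), heading=0, pen down
RT 60: heading 0 -> 300
BK 14: (6,-6) -> (-1,6.124) [heading=300, draw]
RT 30: heading 300 -> 270
RT 180: heading 270 -> 90
FD 14: (-1,6.124) -> (-1,20.124) [heading=90, draw]
BK 14: (-1,20.124) -> (-1,6.124) [heading=90, draw]
RT 30: heading 90 -> 60
FD 3: (-1,6.124) -> (0.5,8.722) [heading=60, draw]
RT 150: heading 60 -> 270
PU: pen up
RT 30: heading 270 -> 240
PD: pen down
RT 150: heading 240 -> 90
FD 13: (0.5,8.722) -> (0.5,21.722) [heading=90, draw]
RT 30: heading 90 -> 60
Final: pos=(0.5,21.722), heading=60, 5 segment(s) drawn

Answer: 60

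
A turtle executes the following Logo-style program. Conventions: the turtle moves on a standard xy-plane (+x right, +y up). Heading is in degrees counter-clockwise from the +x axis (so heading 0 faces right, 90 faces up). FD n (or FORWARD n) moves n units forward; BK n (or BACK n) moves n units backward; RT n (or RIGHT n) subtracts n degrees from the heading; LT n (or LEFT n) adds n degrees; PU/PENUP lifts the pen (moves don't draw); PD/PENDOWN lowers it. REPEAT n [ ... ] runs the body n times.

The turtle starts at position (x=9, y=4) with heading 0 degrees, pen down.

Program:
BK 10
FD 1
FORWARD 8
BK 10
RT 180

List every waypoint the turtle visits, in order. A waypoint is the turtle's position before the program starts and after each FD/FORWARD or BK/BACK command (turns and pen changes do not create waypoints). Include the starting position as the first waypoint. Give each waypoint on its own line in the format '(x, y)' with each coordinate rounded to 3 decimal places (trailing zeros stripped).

Executing turtle program step by step:
Start: pos=(9,4), heading=0, pen down
BK 10: (9,4) -> (-1,4) [heading=0, draw]
FD 1: (-1,4) -> (0,4) [heading=0, draw]
FD 8: (0,4) -> (8,4) [heading=0, draw]
BK 10: (8,4) -> (-2,4) [heading=0, draw]
RT 180: heading 0 -> 180
Final: pos=(-2,4), heading=180, 4 segment(s) drawn
Waypoints (5 total):
(9, 4)
(-1, 4)
(0, 4)
(8, 4)
(-2, 4)

Answer: (9, 4)
(-1, 4)
(0, 4)
(8, 4)
(-2, 4)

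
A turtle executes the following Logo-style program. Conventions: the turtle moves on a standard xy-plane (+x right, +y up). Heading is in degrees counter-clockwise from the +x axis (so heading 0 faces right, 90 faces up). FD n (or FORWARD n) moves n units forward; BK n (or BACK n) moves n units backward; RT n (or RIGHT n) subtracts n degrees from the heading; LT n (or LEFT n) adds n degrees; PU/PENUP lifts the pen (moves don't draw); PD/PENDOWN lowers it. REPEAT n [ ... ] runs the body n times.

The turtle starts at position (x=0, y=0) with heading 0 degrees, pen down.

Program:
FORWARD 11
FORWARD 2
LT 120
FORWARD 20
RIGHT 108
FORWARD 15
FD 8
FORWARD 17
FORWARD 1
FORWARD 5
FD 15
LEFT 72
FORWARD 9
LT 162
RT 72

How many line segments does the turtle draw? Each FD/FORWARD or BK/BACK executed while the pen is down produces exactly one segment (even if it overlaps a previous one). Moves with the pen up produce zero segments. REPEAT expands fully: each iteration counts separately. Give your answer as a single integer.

Answer: 10

Derivation:
Executing turtle program step by step:
Start: pos=(0,0), heading=0, pen down
FD 11: (0,0) -> (11,0) [heading=0, draw]
FD 2: (11,0) -> (13,0) [heading=0, draw]
LT 120: heading 0 -> 120
FD 20: (13,0) -> (3,17.321) [heading=120, draw]
RT 108: heading 120 -> 12
FD 15: (3,17.321) -> (17.672,20.439) [heading=12, draw]
FD 8: (17.672,20.439) -> (25.497,22.102) [heading=12, draw]
FD 17: (25.497,22.102) -> (42.126,25.637) [heading=12, draw]
FD 1: (42.126,25.637) -> (43.104,25.845) [heading=12, draw]
FD 5: (43.104,25.845) -> (47.995,26.884) [heading=12, draw]
FD 15: (47.995,26.884) -> (62.667,30.003) [heading=12, draw]
LT 72: heading 12 -> 84
FD 9: (62.667,30.003) -> (63.608,38.954) [heading=84, draw]
LT 162: heading 84 -> 246
RT 72: heading 246 -> 174
Final: pos=(63.608,38.954), heading=174, 10 segment(s) drawn
Segments drawn: 10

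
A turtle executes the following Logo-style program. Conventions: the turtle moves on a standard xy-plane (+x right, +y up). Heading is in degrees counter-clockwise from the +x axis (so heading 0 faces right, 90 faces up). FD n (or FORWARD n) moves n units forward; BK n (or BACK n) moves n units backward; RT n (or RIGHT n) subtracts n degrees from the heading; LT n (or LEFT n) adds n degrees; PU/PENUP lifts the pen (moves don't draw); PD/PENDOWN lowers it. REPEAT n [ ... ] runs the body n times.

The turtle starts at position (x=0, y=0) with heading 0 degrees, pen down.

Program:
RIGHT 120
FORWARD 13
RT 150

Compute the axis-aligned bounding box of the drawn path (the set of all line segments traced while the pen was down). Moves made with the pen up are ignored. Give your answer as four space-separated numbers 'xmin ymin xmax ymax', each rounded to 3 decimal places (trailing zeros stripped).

Answer: -6.5 -11.258 0 0

Derivation:
Executing turtle program step by step:
Start: pos=(0,0), heading=0, pen down
RT 120: heading 0 -> 240
FD 13: (0,0) -> (-6.5,-11.258) [heading=240, draw]
RT 150: heading 240 -> 90
Final: pos=(-6.5,-11.258), heading=90, 1 segment(s) drawn

Segment endpoints: x in {-6.5, 0}, y in {-11.258, 0}
xmin=-6.5, ymin=-11.258, xmax=0, ymax=0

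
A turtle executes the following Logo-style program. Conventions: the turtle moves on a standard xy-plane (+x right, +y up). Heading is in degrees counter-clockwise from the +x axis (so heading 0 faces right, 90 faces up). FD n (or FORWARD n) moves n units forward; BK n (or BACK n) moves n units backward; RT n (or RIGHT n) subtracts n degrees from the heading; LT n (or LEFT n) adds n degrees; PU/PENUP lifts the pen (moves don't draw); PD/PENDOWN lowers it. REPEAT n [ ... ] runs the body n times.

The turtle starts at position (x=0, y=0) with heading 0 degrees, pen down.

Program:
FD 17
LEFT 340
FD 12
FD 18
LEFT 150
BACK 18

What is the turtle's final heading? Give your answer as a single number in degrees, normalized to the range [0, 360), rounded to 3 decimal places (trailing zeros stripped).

Executing turtle program step by step:
Start: pos=(0,0), heading=0, pen down
FD 17: (0,0) -> (17,0) [heading=0, draw]
LT 340: heading 0 -> 340
FD 12: (17,0) -> (28.276,-4.104) [heading=340, draw]
FD 18: (28.276,-4.104) -> (45.191,-10.261) [heading=340, draw]
LT 150: heading 340 -> 130
BK 18: (45.191,-10.261) -> (56.761,-24.049) [heading=130, draw]
Final: pos=(56.761,-24.049), heading=130, 4 segment(s) drawn

Answer: 130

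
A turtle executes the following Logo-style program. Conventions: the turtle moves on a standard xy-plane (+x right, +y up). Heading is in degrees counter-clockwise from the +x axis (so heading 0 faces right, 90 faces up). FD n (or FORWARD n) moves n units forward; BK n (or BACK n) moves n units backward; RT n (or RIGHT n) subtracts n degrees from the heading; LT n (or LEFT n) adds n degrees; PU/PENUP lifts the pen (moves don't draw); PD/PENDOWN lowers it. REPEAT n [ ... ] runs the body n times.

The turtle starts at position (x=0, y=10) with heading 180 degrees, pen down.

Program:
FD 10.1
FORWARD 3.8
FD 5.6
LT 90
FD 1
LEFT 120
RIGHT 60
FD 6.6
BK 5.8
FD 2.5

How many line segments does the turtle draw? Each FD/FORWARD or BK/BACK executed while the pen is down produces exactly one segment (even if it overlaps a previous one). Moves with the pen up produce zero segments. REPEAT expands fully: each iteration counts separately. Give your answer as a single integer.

Answer: 7

Derivation:
Executing turtle program step by step:
Start: pos=(0,10), heading=180, pen down
FD 10.1: (0,10) -> (-10.1,10) [heading=180, draw]
FD 3.8: (-10.1,10) -> (-13.9,10) [heading=180, draw]
FD 5.6: (-13.9,10) -> (-19.5,10) [heading=180, draw]
LT 90: heading 180 -> 270
FD 1: (-19.5,10) -> (-19.5,9) [heading=270, draw]
LT 120: heading 270 -> 30
RT 60: heading 30 -> 330
FD 6.6: (-19.5,9) -> (-13.784,5.7) [heading=330, draw]
BK 5.8: (-13.784,5.7) -> (-18.807,8.6) [heading=330, draw]
FD 2.5: (-18.807,8.6) -> (-16.642,7.35) [heading=330, draw]
Final: pos=(-16.642,7.35), heading=330, 7 segment(s) drawn
Segments drawn: 7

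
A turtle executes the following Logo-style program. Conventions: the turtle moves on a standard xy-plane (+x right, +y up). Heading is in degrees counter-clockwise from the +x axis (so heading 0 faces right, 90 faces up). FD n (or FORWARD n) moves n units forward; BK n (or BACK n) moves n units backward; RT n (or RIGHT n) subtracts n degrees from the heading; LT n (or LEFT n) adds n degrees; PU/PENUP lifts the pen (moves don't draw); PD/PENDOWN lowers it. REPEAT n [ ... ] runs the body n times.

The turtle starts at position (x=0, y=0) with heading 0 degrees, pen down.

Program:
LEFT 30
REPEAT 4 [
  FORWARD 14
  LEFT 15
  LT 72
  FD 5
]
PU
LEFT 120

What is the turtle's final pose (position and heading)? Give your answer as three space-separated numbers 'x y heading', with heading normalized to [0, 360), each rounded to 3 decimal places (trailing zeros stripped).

Executing turtle program step by step:
Start: pos=(0,0), heading=0, pen down
LT 30: heading 0 -> 30
REPEAT 4 [
  -- iteration 1/4 --
  FD 14: (0,0) -> (12.124,7) [heading=30, draw]
  LT 15: heading 30 -> 45
  LT 72: heading 45 -> 117
  FD 5: (12.124,7) -> (9.854,11.455) [heading=117, draw]
  -- iteration 2/4 --
  FD 14: (9.854,11.455) -> (3.499,23.929) [heading=117, draw]
  LT 15: heading 117 -> 132
  LT 72: heading 132 -> 204
  FD 5: (3.499,23.929) -> (-1.069,21.895) [heading=204, draw]
  -- iteration 3/4 --
  FD 14: (-1.069,21.895) -> (-13.859,16.201) [heading=204, draw]
  LT 15: heading 204 -> 219
  LT 72: heading 219 -> 291
  FD 5: (-13.859,16.201) -> (-12.067,11.533) [heading=291, draw]
  -- iteration 4/4 --
  FD 14: (-12.067,11.533) -> (-7.05,-1.537) [heading=291, draw]
  LT 15: heading 291 -> 306
  LT 72: heading 306 -> 18
  FD 5: (-7.05,-1.537) -> (-2.295,0.008) [heading=18, draw]
]
PU: pen up
LT 120: heading 18 -> 138
Final: pos=(-2.295,0.008), heading=138, 8 segment(s) drawn

Answer: -2.295 0.008 138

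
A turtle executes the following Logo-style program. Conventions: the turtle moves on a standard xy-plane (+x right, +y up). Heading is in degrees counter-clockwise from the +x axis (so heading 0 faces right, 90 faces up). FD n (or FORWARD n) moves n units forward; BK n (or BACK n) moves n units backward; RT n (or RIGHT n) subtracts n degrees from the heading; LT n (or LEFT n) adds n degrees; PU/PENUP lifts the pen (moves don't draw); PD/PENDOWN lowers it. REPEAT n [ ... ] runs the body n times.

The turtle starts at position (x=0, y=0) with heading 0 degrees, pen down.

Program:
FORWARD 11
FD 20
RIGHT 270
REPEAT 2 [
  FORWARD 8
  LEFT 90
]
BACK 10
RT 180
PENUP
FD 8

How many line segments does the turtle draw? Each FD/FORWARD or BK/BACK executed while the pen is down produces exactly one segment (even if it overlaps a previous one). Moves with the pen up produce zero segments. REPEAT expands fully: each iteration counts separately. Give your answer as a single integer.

Executing turtle program step by step:
Start: pos=(0,0), heading=0, pen down
FD 11: (0,0) -> (11,0) [heading=0, draw]
FD 20: (11,0) -> (31,0) [heading=0, draw]
RT 270: heading 0 -> 90
REPEAT 2 [
  -- iteration 1/2 --
  FD 8: (31,0) -> (31,8) [heading=90, draw]
  LT 90: heading 90 -> 180
  -- iteration 2/2 --
  FD 8: (31,8) -> (23,8) [heading=180, draw]
  LT 90: heading 180 -> 270
]
BK 10: (23,8) -> (23,18) [heading=270, draw]
RT 180: heading 270 -> 90
PU: pen up
FD 8: (23,18) -> (23,26) [heading=90, move]
Final: pos=(23,26), heading=90, 5 segment(s) drawn
Segments drawn: 5

Answer: 5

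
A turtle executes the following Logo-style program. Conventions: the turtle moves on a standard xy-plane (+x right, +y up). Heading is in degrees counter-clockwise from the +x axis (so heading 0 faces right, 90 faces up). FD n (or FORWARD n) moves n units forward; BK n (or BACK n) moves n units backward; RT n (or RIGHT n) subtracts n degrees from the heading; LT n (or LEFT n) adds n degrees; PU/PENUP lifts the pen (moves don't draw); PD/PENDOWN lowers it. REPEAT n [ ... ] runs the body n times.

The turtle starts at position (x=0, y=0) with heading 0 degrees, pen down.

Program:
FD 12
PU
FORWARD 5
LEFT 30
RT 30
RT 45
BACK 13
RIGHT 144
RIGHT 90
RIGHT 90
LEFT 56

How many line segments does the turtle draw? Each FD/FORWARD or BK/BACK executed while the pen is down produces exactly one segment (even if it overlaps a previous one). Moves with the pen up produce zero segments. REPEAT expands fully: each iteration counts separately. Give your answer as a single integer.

Executing turtle program step by step:
Start: pos=(0,0), heading=0, pen down
FD 12: (0,0) -> (12,0) [heading=0, draw]
PU: pen up
FD 5: (12,0) -> (17,0) [heading=0, move]
LT 30: heading 0 -> 30
RT 30: heading 30 -> 0
RT 45: heading 0 -> 315
BK 13: (17,0) -> (7.808,9.192) [heading=315, move]
RT 144: heading 315 -> 171
RT 90: heading 171 -> 81
RT 90: heading 81 -> 351
LT 56: heading 351 -> 47
Final: pos=(7.808,9.192), heading=47, 1 segment(s) drawn
Segments drawn: 1

Answer: 1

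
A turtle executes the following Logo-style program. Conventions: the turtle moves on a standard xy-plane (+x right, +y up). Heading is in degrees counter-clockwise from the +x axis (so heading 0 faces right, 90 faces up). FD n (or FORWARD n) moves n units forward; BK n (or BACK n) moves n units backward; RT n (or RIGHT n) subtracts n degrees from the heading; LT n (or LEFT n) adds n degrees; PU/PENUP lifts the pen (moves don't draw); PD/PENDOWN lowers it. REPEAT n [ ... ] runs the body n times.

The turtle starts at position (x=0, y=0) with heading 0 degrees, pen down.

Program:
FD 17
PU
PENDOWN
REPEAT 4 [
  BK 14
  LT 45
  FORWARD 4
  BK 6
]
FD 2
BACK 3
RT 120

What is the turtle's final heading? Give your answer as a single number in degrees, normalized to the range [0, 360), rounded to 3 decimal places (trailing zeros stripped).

Answer: 60

Derivation:
Executing turtle program step by step:
Start: pos=(0,0), heading=0, pen down
FD 17: (0,0) -> (17,0) [heading=0, draw]
PU: pen up
PD: pen down
REPEAT 4 [
  -- iteration 1/4 --
  BK 14: (17,0) -> (3,0) [heading=0, draw]
  LT 45: heading 0 -> 45
  FD 4: (3,0) -> (5.828,2.828) [heading=45, draw]
  BK 6: (5.828,2.828) -> (1.586,-1.414) [heading=45, draw]
  -- iteration 2/4 --
  BK 14: (1.586,-1.414) -> (-8.314,-11.314) [heading=45, draw]
  LT 45: heading 45 -> 90
  FD 4: (-8.314,-11.314) -> (-8.314,-7.314) [heading=90, draw]
  BK 6: (-8.314,-7.314) -> (-8.314,-13.314) [heading=90, draw]
  -- iteration 3/4 --
  BK 14: (-8.314,-13.314) -> (-8.314,-27.314) [heading=90, draw]
  LT 45: heading 90 -> 135
  FD 4: (-8.314,-27.314) -> (-11.142,-24.485) [heading=135, draw]
  BK 6: (-11.142,-24.485) -> (-6.899,-28.728) [heading=135, draw]
  -- iteration 4/4 --
  BK 14: (-6.899,-28.728) -> (3,-38.627) [heading=135, draw]
  LT 45: heading 135 -> 180
  FD 4: (3,-38.627) -> (-1,-38.627) [heading=180, draw]
  BK 6: (-1,-38.627) -> (5,-38.627) [heading=180, draw]
]
FD 2: (5,-38.627) -> (3,-38.627) [heading=180, draw]
BK 3: (3,-38.627) -> (6,-38.627) [heading=180, draw]
RT 120: heading 180 -> 60
Final: pos=(6,-38.627), heading=60, 15 segment(s) drawn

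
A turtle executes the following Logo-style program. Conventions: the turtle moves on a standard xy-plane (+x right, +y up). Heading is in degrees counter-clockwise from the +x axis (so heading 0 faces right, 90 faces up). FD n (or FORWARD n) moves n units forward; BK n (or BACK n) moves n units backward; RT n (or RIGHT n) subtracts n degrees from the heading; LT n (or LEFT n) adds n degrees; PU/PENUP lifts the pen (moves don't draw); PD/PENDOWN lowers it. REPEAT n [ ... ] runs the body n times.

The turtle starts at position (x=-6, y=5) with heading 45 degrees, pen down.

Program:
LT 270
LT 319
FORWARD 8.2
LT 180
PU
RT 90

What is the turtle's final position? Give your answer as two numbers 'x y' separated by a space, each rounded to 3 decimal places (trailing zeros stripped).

Executing turtle program step by step:
Start: pos=(-6,5), heading=45, pen down
LT 270: heading 45 -> 315
LT 319: heading 315 -> 274
FD 8.2: (-6,5) -> (-5.428,-3.18) [heading=274, draw]
LT 180: heading 274 -> 94
PU: pen up
RT 90: heading 94 -> 4
Final: pos=(-5.428,-3.18), heading=4, 1 segment(s) drawn

Answer: -5.428 -3.18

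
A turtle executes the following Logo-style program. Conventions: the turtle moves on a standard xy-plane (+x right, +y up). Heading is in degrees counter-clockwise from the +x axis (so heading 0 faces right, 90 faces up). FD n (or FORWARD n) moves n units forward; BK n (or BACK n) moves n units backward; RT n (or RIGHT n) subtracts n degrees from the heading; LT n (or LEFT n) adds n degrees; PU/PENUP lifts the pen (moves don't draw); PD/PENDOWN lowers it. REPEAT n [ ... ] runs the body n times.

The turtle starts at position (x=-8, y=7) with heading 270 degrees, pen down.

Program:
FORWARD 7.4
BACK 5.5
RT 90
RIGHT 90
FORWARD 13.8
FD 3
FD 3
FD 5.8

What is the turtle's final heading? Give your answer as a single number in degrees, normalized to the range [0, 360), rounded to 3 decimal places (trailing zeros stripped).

Executing turtle program step by step:
Start: pos=(-8,7), heading=270, pen down
FD 7.4: (-8,7) -> (-8,-0.4) [heading=270, draw]
BK 5.5: (-8,-0.4) -> (-8,5.1) [heading=270, draw]
RT 90: heading 270 -> 180
RT 90: heading 180 -> 90
FD 13.8: (-8,5.1) -> (-8,18.9) [heading=90, draw]
FD 3: (-8,18.9) -> (-8,21.9) [heading=90, draw]
FD 3: (-8,21.9) -> (-8,24.9) [heading=90, draw]
FD 5.8: (-8,24.9) -> (-8,30.7) [heading=90, draw]
Final: pos=(-8,30.7), heading=90, 6 segment(s) drawn

Answer: 90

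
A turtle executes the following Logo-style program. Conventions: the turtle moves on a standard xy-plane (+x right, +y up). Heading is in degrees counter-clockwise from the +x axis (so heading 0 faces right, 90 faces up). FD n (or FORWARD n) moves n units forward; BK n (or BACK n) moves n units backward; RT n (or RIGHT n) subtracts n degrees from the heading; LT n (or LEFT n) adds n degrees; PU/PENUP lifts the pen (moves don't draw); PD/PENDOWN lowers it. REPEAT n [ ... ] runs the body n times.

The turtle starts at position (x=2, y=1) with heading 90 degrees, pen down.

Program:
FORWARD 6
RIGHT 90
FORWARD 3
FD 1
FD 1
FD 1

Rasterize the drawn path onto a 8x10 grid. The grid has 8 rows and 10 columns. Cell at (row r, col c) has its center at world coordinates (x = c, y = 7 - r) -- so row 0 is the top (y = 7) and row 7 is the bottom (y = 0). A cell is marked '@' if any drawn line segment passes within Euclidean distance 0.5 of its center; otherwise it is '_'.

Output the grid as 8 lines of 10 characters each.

Answer: __@@@@@@@_
__@_______
__@_______
__@_______
__@_______
__@_______
__@_______
__________

Derivation:
Segment 0: (2,1) -> (2,7)
Segment 1: (2,7) -> (5,7)
Segment 2: (5,7) -> (6,7)
Segment 3: (6,7) -> (7,7)
Segment 4: (7,7) -> (8,7)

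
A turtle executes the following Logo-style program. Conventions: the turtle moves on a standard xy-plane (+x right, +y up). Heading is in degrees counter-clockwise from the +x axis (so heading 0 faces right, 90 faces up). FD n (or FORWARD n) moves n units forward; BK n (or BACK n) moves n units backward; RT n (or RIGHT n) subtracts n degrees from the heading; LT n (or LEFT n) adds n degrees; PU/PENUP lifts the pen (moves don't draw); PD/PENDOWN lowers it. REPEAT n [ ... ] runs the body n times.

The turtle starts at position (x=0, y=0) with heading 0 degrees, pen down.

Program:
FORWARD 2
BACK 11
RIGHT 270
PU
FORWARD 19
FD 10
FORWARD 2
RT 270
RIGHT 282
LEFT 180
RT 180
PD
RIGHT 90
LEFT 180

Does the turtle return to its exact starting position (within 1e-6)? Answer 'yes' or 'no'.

Answer: no

Derivation:
Executing turtle program step by step:
Start: pos=(0,0), heading=0, pen down
FD 2: (0,0) -> (2,0) [heading=0, draw]
BK 11: (2,0) -> (-9,0) [heading=0, draw]
RT 270: heading 0 -> 90
PU: pen up
FD 19: (-9,0) -> (-9,19) [heading=90, move]
FD 10: (-9,19) -> (-9,29) [heading=90, move]
FD 2: (-9,29) -> (-9,31) [heading=90, move]
RT 270: heading 90 -> 180
RT 282: heading 180 -> 258
LT 180: heading 258 -> 78
RT 180: heading 78 -> 258
PD: pen down
RT 90: heading 258 -> 168
LT 180: heading 168 -> 348
Final: pos=(-9,31), heading=348, 2 segment(s) drawn

Start position: (0, 0)
Final position: (-9, 31)
Distance = 32.28; >= 1e-6 -> NOT closed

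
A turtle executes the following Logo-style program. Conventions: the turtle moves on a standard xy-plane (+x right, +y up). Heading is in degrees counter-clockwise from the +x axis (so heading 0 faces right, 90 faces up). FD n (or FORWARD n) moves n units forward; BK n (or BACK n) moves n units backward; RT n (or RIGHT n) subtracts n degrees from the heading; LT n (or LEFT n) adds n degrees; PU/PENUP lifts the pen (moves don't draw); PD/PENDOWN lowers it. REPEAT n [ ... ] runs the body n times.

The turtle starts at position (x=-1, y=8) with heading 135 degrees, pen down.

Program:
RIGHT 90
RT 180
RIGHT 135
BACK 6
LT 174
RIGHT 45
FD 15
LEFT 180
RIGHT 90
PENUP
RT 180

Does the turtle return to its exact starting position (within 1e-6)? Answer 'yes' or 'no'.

Executing turtle program step by step:
Start: pos=(-1,8), heading=135, pen down
RT 90: heading 135 -> 45
RT 180: heading 45 -> 225
RT 135: heading 225 -> 90
BK 6: (-1,8) -> (-1,2) [heading=90, draw]
LT 174: heading 90 -> 264
RT 45: heading 264 -> 219
FD 15: (-1,2) -> (-12.657,-7.44) [heading=219, draw]
LT 180: heading 219 -> 39
RT 90: heading 39 -> 309
PU: pen up
RT 180: heading 309 -> 129
Final: pos=(-12.657,-7.44), heading=129, 2 segment(s) drawn

Start position: (-1, 8)
Final position: (-12.657, -7.44)
Distance = 19.346; >= 1e-6 -> NOT closed

Answer: no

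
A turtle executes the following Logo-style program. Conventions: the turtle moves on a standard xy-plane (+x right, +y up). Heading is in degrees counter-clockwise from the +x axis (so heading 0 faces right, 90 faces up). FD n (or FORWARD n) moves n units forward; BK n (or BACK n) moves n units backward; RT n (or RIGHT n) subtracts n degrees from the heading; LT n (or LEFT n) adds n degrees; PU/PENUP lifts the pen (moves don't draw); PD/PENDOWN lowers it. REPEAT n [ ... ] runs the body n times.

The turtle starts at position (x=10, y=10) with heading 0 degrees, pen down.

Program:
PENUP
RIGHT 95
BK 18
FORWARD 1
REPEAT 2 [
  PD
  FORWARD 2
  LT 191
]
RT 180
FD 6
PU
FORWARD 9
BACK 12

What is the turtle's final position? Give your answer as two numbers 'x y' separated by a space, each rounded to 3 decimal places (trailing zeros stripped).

Answer: 10.221 29.801

Derivation:
Executing turtle program step by step:
Start: pos=(10,10), heading=0, pen down
PU: pen up
RT 95: heading 0 -> 265
BK 18: (10,10) -> (11.569,27.932) [heading=265, move]
FD 1: (11.569,27.932) -> (11.482,26.935) [heading=265, move]
REPEAT 2 [
  -- iteration 1/2 --
  PD: pen down
  FD 2: (11.482,26.935) -> (11.307,24.943) [heading=265, draw]
  LT 191: heading 265 -> 96
  -- iteration 2/2 --
  PD: pen down
  FD 2: (11.307,24.943) -> (11.098,26.932) [heading=96, draw]
  LT 191: heading 96 -> 287
]
RT 180: heading 287 -> 107
FD 6: (11.098,26.932) -> (9.344,32.67) [heading=107, draw]
PU: pen up
FD 9: (9.344,32.67) -> (6.713,41.277) [heading=107, move]
BK 12: (6.713,41.277) -> (10.221,29.801) [heading=107, move]
Final: pos=(10.221,29.801), heading=107, 3 segment(s) drawn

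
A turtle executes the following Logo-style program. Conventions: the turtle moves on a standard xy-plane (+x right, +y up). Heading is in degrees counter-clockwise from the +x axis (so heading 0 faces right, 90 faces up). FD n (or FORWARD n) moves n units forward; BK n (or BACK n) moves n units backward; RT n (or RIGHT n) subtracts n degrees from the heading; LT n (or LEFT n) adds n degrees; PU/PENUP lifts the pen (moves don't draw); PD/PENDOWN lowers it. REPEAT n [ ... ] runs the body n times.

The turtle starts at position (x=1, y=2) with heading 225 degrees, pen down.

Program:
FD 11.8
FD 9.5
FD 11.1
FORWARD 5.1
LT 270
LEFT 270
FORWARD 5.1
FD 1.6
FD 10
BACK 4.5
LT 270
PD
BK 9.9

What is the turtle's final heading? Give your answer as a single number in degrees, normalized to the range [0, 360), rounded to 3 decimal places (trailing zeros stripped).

Answer: 315

Derivation:
Executing turtle program step by step:
Start: pos=(1,2), heading=225, pen down
FD 11.8: (1,2) -> (-7.344,-6.344) [heading=225, draw]
FD 9.5: (-7.344,-6.344) -> (-14.061,-13.061) [heading=225, draw]
FD 11.1: (-14.061,-13.061) -> (-21.91,-20.91) [heading=225, draw]
FD 5.1: (-21.91,-20.91) -> (-25.517,-24.517) [heading=225, draw]
LT 270: heading 225 -> 135
LT 270: heading 135 -> 45
FD 5.1: (-25.517,-24.517) -> (-21.91,-20.91) [heading=45, draw]
FD 1.6: (-21.91,-20.91) -> (-20.779,-19.779) [heading=45, draw]
FD 10: (-20.779,-19.779) -> (-13.708,-12.708) [heading=45, draw]
BK 4.5: (-13.708,-12.708) -> (-16.89,-15.89) [heading=45, draw]
LT 270: heading 45 -> 315
PD: pen down
BK 9.9: (-16.89,-15.89) -> (-23.89,-8.889) [heading=315, draw]
Final: pos=(-23.89,-8.889), heading=315, 9 segment(s) drawn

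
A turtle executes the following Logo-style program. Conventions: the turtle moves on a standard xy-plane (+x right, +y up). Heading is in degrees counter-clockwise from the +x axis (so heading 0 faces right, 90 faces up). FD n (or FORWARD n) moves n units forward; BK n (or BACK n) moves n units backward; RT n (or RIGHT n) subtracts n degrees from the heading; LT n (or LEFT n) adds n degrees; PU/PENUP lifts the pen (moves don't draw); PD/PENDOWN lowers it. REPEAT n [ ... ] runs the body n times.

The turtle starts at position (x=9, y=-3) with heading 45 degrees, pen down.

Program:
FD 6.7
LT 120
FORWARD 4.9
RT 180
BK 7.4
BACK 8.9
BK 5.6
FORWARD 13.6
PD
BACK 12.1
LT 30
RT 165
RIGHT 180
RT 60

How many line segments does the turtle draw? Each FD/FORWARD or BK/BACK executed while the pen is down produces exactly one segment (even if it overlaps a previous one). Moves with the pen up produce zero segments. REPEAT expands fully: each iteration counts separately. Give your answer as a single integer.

Answer: 7

Derivation:
Executing turtle program step by step:
Start: pos=(9,-3), heading=45, pen down
FD 6.7: (9,-3) -> (13.738,1.738) [heading=45, draw]
LT 120: heading 45 -> 165
FD 4.9: (13.738,1.738) -> (9.005,3.006) [heading=165, draw]
RT 180: heading 165 -> 345
BK 7.4: (9.005,3.006) -> (1.857,4.921) [heading=345, draw]
BK 8.9: (1.857,4.921) -> (-6.74,7.225) [heading=345, draw]
BK 5.6: (-6.74,7.225) -> (-12.149,8.674) [heading=345, draw]
FD 13.6: (-12.149,8.674) -> (0.987,5.154) [heading=345, draw]
PD: pen down
BK 12.1: (0.987,5.154) -> (-10.7,8.286) [heading=345, draw]
LT 30: heading 345 -> 15
RT 165: heading 15 -> 210
RT 180: heading 210 -> 30
RT 60: heading 30 -> 330
Final: pos=(-10.7,8.286), heading=330, 7 segment(s) drawn
Segments drawn: 7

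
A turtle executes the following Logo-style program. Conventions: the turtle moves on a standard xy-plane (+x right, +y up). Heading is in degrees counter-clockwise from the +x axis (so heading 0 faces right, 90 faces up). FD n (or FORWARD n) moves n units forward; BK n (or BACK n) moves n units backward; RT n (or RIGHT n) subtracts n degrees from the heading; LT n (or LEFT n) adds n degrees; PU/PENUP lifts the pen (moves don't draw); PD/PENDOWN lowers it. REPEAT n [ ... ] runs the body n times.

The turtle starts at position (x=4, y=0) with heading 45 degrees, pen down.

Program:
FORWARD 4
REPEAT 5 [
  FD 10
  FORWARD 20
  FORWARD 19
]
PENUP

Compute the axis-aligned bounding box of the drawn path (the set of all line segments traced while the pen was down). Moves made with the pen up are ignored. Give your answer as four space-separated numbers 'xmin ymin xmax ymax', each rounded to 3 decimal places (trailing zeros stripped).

Executing turtle program step by step:
Start: pos=(4,0), heading=45, pen down
FD 4: (4,0) -> (6.828,2.828) [heading=45, draw]
REPEAT 5 [
  -- iteration 1/5 --
  FD 10: (6.828,2.828) -> (13.899,9.899) [heading=45, draw]
  FD 20: (13.899,9.899) -> (28.042,24.042) [heading=45, draw]
  FD 19: (28.042,24.042) -> (41.477,37.477) [heading=45, draw]
  -- iteration 2/5 --
  FD 10: (41.477,37.477) -> (48.548,44.548) [heading=45, draw]
  FD 20: (48.548,44.548) -> (62.69,58.69) [heading=45, draw]
  FD 19: (62.69,58.69) -> (76.125,72.125) [heading=45, draw]
  -- iteration 3/5 --
  FD 10: (76.125,72.125) -> (83.196,79.196) [heading=45, draw]
  FD 20: (83.196,79.196) -> (97.338,93.338) [heading=45, draw]
  FD 19: (97.338,93.338) -> (110.773,106.773) [heading=45, draw]
  -- iteration 4/5 --
  FD 10: (110.773,106.773) -> (117.844,113.844) [heading=45, draw]
  FD 20: (117.844,113.844) -> (131.986,127.986) [heading=45, draw]
  FD 19: (131.986,127.986) -> (145.421,141.421) [heading=45, draw]
  -- iteration 5/5 --
  FD 10: (145.421,141.421) -> (152.492,148.492) [heading=45, draw]
  FD 20: (152.492,148.492) -> (166.635,162.635) [heading=45, draw]
  FD 19: (166.635,162.635) -> (180.07,176.07) [heading=45, draw]
]
PU: pen up
Final: pos=(180.07,176.07), heading=45, 16 segment(s) drawn

Segment endpoints: x in {4, 6.828, 13.899, 28.042, 41.477, 48.548, 62.69, 76.125, 83.196, 97.338, 110.773, 117.844, 131.986, 145.421, 152.492, 166.635, 180.07}, y in {0, 2.828, 9.899, 24.042, 37.477, 44.548, 58.69, 72.125, 79.196, 93.338, 106.773, 113.844, 127.986, 141.421, 148.492, 162.635, 176.07}
xmin=4, ymin=0, xmax=180.07, ymax=176.07

Answer: 4 0 180.07 176.07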